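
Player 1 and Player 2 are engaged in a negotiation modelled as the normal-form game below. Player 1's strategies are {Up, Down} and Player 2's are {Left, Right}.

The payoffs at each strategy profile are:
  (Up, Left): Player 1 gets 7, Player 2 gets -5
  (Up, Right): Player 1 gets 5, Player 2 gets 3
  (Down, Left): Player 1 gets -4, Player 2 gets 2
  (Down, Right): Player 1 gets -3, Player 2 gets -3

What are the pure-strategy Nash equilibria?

(Up, Right)

(Up, Left): Player 2 prefers Right (3 > -5) — not an equilibrium.
(Up, Right): Player 1 gets 5 ≥ -3 from Down, and Player 2 gets 3 ≥ -5 from Left — Nash equilibrium.
(Down, Left): Player 1 prefers Up (7 > -4) — not an equilibrium.
(Down, Right): Player 1 prefers Up (5 > -3); Player 2 prefers Left (2 > -3) — not an equilibrium.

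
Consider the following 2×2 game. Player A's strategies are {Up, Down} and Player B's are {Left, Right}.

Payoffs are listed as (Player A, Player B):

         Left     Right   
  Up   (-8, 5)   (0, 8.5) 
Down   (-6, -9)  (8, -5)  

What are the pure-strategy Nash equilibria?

(Down, Right)

(Up, Left): Player A prefers Down (-6 > -8); Player B prefers Right (8.5 > 5) — not an equilibrium.
(Up, Right): Player A prefers Down (8 > 0) — not an equilibrium.
(Down, Left): Player B prefers Right (-5 > -9) — not an equilibrium.
(Down, Right): Player A gets 8 ≥ 0 from Up, and Player B gets -5 ≥ -9 from Left — Nash equilibrium.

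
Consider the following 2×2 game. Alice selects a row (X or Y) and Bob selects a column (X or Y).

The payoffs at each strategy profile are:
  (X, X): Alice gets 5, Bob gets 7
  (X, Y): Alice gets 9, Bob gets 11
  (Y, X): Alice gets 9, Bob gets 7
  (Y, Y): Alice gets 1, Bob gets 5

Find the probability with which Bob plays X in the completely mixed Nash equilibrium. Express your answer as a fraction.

2/3

Let c be the probability that Bob plays X. In a completely mixed equilibrium, Alice must be indifferent between X and Y.
Alice's expected payoff from X is 5c + 9(1−c); from Y it is 9c + (1−c).
Setting these equal: −4c + 9 = 8c + 1, so c = 2/3.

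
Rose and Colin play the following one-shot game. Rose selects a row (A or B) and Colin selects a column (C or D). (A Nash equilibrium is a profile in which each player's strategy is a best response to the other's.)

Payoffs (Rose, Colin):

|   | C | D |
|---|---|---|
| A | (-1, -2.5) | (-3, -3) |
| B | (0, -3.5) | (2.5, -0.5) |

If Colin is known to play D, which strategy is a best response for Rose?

Against D, Rose earns -3 from A and 2.5 from B.
So B is the best response.

B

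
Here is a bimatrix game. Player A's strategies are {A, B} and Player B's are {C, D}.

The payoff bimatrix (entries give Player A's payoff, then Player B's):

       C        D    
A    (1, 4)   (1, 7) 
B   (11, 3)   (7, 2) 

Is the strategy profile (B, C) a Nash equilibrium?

Yes

At (B, C), Player A earns 11; switching to A would give 1, so Player A has no profitable deviation.
Player B earns 3; switching to D would give 2, so Player B has no profitable deviation.
Neither player can gain by a unilateral deviation, so this profile is a Nash equilibrium.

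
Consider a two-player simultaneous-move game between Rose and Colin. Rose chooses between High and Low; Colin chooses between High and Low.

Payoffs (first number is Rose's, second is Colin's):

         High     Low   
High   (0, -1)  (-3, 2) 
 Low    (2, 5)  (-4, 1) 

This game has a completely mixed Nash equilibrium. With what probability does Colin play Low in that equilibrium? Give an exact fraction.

2/3

Let y be the probability that Colin plays High. In a completely mixed equilibrium, Rose must be indifferent between High and Low.
Rose's expected payoff from High is −3(1−y); from Low it is 2y − 4(1−y).
Setting these equal: 3y − 3 = 6y − 4, so y = 1/3.
Therefore Colin plays Low with probability 1 − 1/3 = 2/3.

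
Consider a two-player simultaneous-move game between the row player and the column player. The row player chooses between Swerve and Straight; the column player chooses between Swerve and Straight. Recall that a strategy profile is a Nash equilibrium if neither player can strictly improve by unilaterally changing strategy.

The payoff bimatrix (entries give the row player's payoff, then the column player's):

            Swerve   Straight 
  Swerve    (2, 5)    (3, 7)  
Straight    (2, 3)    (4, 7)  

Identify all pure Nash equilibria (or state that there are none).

(Straight, Straight)

(Swerve, Swerve): the column player prefers Straight (7 > 5) — not an equilibrium.
(Swerve, Straight): the row player prefers Straight (4 > 3) — not an equilibrium.
(Straight, Swerve): the column player prefers Straight (7 > 3) — not an equilibrium.
(Straight, Straight): the row player gets 4 ≥ 3 from Swerve, and the column player gets 7 ≥ 3 from Swerve — Nash equilibrium.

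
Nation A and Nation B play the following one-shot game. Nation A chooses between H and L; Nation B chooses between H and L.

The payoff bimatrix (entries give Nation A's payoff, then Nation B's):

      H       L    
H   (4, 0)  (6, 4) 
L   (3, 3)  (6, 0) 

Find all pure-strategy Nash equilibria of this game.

(H, H): Nation B prefers L (4 > 0) — not an equilibrium.
(H, L): Nation A gets 6 ≥ 6 from L, and Nation B gets 4 ≥ 0 from H — Nash equilibrium.
(L, H): Nation A prefers H (4 > 3) — not an equilibrium.
(L, L): Nation B prefers H (3 > 0) — not an equilibrium.

(H, L)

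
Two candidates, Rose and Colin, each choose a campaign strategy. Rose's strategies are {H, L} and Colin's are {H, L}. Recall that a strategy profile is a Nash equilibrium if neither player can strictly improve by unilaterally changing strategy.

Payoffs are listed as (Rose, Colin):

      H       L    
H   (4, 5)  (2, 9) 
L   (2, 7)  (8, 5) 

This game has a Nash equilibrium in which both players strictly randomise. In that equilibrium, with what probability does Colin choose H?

3/4

Let c be the probability that Colin plays H. In a completely mixed equilibrium, Rose must be indifferent between H and L.
Rose's expected payoff from H is 4c + 2(1−c); from L it is 2c + 8(1−c).
Setting these equal: 2c + 2 = −6c + 8, so c = 3/4.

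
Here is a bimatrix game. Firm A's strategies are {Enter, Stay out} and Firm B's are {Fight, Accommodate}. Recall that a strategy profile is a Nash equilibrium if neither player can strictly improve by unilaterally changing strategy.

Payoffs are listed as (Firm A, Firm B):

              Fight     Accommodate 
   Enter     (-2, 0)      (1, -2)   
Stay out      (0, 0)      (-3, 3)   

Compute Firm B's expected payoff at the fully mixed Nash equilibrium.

First find x, the probability Firm A plays Enter, from Firm B's indifference between Fight and Accommodate: 0 = −2x + 3(1−x), giving x = 3/5.
Since Firm B is indifferent in equilibrium, Firm B's expected payoff equals the payoff from either column against (3/5, 2/5). Using Fight: 0 = 0.

0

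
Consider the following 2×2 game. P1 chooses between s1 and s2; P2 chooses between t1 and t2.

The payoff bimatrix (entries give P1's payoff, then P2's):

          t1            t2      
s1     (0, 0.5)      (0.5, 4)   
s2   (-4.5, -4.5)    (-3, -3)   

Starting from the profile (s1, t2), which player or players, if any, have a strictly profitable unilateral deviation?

P1 at (s1, t2) earns 0.5; deviating to s2 yields -3 — not better.
P2 earns 4; deviating to t1 yields 0.5 — not better.
Neither player can strictly improve; the profile is a Nash equilibrium.

Neither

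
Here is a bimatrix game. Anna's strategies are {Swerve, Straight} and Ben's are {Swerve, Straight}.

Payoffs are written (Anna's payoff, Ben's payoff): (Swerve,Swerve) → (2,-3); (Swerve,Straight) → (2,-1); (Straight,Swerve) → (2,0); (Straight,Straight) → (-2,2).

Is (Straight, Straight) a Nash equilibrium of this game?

No

At (Straight, Straight), Anna earns -2; switching to Swerve would give 2, so Anna would deviate.
Ben earns 2; switching to Swerve would give 0, so Ben has no profitable deviation.
Since at least one player can profitably deviate, this is not a Nash equilibrium.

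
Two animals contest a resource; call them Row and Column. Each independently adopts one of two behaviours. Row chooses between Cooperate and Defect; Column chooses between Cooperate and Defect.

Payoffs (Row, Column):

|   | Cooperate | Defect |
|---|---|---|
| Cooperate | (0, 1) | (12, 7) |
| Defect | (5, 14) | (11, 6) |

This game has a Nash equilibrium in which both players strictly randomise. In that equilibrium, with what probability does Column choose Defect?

Let c be the probability that Column plays Cooperate. In a completely mixed equilibrium, Row must be indifferent between Cooperate and Defect.
Row's expected payoff from Cooperate is 12(1−c); from Defect it is 5c + 11(1−c).
Setting these equal: −12c + 12 = −6c + 11, so c = 1/6.
Therefore Column plays Defect with probability 1 − 1/6 = 5/6.

5/6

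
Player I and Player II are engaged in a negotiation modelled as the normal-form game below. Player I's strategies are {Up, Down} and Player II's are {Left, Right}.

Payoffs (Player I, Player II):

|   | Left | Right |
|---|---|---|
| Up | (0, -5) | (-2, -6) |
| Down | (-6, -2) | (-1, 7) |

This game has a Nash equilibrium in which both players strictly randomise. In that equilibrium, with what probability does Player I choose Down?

1/10

Let x be the probability that Player I plays Up. In a completely mixed equilibrium, Player II must be indifferent between Left and Right.
Player II's expected payoff from Left is −5x − 2(1−x); from Right it is −6x + 7(1−x).
Setting these equal: −3x − 2 = −13x + 7, so x = 9/10.
Therefore Player I plays Down with probability 1 − 9/10 = 1/10.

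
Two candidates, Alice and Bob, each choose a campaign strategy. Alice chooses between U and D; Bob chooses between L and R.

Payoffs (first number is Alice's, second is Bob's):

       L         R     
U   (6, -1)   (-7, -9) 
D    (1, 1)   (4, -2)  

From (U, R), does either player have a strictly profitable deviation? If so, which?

Both

Alice at (U, R) earns -7; deviating to D yields 4 — a strict improvement.
Bob earns -9; deviating to L yields -1 — a strict improvement.
Both Alice and Bob have strictly profitable deviations.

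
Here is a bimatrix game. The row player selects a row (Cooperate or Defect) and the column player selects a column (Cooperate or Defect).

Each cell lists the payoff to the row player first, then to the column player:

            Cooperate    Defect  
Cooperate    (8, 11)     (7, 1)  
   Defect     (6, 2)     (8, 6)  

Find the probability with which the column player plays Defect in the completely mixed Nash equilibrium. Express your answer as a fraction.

Let c be the probability that the column player plays Cooperate. In a completely mixed equilibrium, the row player must be indifferent between Cooperate and Defect.
The row player's expected payoff from Cooperate is 8c + 7(1−c); from Defect it is 6c + 8(1−c).
Setting these equal: c + 7 = −2c + 8, so c = 1/3.
Therefore the column player plays Defect with probability 1 − 1/3 = 2/3.

2/3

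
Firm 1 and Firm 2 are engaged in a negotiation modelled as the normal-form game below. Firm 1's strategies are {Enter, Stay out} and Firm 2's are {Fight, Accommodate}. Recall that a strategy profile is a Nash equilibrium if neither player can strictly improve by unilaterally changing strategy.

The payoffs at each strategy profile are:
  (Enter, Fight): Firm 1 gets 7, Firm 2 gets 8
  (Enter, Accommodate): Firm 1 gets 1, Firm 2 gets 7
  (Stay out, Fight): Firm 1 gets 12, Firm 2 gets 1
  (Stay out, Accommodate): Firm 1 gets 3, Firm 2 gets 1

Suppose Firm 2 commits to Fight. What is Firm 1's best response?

Against Fight, Firm 1 earns 7 from Enter and 12 from Stay out.
So Stay out is the best response.

Stay out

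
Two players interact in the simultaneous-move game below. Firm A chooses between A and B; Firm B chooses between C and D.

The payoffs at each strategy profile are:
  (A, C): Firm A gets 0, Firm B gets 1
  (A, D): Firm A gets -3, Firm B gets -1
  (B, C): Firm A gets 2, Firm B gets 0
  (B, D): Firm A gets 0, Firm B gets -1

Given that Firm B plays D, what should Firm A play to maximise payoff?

Against D, Firm A earns -3 from A and 0 from B.
So B is the best response.

B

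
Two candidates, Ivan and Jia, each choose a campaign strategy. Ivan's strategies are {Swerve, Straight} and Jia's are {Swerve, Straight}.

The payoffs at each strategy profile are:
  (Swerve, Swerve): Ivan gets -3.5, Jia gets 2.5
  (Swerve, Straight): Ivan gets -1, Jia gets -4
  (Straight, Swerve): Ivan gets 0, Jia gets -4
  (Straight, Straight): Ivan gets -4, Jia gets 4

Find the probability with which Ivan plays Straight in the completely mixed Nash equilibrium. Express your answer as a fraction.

Let x be the probability that Ivan plays Swerve. In a completely mixed equilibrium, Jia must be indifferent between Swerve and Straight.
Jia's expected payoff from Swerve is 2.5x − 4(1−x); from Straight it is −4x + 4(1−x).
Setting these equal: 6.5x − 4 = −8x + 4, so x = 16/29.
Therefore Ivan plays Straight with probability 1 − 16/29 = 13/29.

13/29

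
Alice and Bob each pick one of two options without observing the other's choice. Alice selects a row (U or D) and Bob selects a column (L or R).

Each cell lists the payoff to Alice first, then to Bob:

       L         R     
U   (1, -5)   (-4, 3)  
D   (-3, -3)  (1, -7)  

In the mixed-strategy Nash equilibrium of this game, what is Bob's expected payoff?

-11/3

First find p, the probability Alice plays U, from Bob's indifference between L and R: −5p − 3(1−p) = 3p − 7(1−p), giving p = 1/3.
Since Bob is indifferent in equilibrium, Bob's expected payoff equals the payoff from either column against (1/3, 2/3). Using L: −5(1/3) − 3(2/3) = -11/3.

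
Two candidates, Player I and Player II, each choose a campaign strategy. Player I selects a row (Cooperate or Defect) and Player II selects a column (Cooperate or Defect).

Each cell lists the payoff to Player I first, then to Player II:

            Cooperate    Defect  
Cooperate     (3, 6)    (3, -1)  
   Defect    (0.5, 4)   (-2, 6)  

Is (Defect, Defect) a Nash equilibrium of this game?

At (Defect, Defect), Player I earns -2; switching to Cooperate would give 3, so Player I would deviate.
Player II earns 6; switching to Cooperate would give 4, so Player II has no profitable deviation.
Since at least one player can profitably deviate, this is not a Nash equilibrium.

No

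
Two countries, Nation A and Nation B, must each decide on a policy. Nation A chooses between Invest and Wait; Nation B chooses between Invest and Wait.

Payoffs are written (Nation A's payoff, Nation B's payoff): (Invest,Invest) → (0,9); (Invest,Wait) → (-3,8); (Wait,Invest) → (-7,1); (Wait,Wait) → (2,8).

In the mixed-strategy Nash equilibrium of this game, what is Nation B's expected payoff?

8

First find p, the probability Nation A plays Invest, from Nation B's indifference between Invest and Wait: 9p + (1−p) = 8p + 8(1−p), giving p = 7/8.
Since Nation B is indifferent in equilibrium, Nation B's expected payoff equals the payoff from either column against (7/8, 1/8). Using Invest: 9(7/8) + (1/8) = 8.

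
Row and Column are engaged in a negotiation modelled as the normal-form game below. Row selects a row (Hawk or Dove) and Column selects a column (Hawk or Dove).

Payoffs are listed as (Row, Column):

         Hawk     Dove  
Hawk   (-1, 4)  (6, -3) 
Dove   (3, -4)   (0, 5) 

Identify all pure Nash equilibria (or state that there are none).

none

(Hawk, Hawk): Row prefers Dove (3 > -1) — not an equilibrium.
(Hawk, Dove): Column prefers Hawk (4 > -3) — not an equilibrium.
(Dove, Hawk): Column prefers Dove (5 > -4) — not an equilibrium.
(Dove, Dove): Row prefers Hawk (6 > 0) — not an equilibrium.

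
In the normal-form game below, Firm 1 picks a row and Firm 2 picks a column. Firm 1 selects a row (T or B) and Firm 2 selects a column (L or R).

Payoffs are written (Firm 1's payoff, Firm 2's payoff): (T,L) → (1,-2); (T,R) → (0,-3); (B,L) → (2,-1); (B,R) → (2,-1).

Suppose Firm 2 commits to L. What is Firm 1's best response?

B

Against L, Firm 1 earns 1 from T and 2 from B.
So B is the best response.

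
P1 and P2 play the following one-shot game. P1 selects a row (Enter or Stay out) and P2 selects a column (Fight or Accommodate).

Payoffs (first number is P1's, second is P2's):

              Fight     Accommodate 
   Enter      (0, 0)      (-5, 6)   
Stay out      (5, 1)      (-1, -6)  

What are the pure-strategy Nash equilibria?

(Stay out, Fight)

(Enter, Fight): P1 prefers Stay out (5 > 0); P2 prefers Accommodate (6 > 0) — not an equilibrium.
(Enter, Accommodate): P1 prefers Stay out (-1 > -5) — not an equilibrium.
(Stay out, Fight): P1 gets 5 ≥ 0 from Enter, and P2 gets 1 ≥ -6 from Accommodate — Nash equilibrium.
(Stay out, Accommodate): P2 prefers Fight (1 > -6) — not an equilibrium.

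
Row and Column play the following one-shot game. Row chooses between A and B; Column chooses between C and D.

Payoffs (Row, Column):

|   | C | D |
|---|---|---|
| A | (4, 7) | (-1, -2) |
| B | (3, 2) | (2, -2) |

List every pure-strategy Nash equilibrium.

(A, C)

(A, C): Row gets 4 ≥ 3 from B, and Column gets 7 ≥ -2 from D — Nash equilibrium.
(A, D): Row prefers B (2 > -1); Column prefers C (7 > -2) — not an equilibrium.
(B, C): Row prefers A (4 > 3) — not an equilibrium.
(B, D): Column prefers C (2 > -2) — not an equilibrium.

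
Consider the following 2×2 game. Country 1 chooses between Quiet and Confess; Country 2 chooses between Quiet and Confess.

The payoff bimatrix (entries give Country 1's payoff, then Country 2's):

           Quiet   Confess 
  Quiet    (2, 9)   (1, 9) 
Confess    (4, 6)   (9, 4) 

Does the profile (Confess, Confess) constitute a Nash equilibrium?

No

At (Confess, Confess), Country 1 earns 9; switching to Quiet would give 1, so Country 1 has no profitable deviation.
Country 2 earns 4; switching to Quiet would give 6, so Country 2 would deviate.
Since at least one player can profitably deviate, this is not a Nash equilibrium.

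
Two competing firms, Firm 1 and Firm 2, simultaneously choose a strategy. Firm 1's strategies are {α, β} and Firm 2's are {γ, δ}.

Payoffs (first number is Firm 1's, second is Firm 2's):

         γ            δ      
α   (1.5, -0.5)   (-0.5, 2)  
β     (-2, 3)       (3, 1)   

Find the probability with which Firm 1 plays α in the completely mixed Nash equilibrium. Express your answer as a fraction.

4/9

Let r be the probability that Firm 1 plays α. In a completely mixed equilibrium, Firm 2 must be indifferent between γ and δ.
Firm 2's expected payoff from γ is −0.5r + 3(1−r); from δ it is 2r + (1−r).
Setting these equal: −3.5r + 3 = r + 1, so r = 4/9.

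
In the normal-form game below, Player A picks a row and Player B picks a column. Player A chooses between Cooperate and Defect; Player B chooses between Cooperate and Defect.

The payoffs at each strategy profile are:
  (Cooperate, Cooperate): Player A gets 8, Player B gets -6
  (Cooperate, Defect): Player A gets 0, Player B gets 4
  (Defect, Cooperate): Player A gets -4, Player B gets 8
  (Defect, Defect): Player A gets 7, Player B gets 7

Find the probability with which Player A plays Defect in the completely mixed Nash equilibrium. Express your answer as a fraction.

Let p be the probability that Player A plays Cooperate. In a completely mixed equilibrium, Player B must be indifferent between Cooperate and Defect.
Player B's expected payoff from Cooperate is −6p + 8(1−p); from Defect it is 4p + 7(1−p).
Setting these equal: −14p + 8 = −3p + 7, so p = 1/11.
Therefore Player A plays Defect with probability 1 − 1/11 = 10/11.

10/11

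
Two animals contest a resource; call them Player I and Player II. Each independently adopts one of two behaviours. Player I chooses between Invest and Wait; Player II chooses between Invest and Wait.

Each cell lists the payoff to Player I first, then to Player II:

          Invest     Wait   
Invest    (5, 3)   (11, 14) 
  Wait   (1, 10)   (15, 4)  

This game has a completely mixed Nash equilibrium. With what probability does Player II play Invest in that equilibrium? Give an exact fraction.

1/2

Let y be the probability that Player II plays Invest. In a completely mixed equilibrium, Player I must be indifferent between Invest and Wait.
Player I's expected payoff from Invest is 5y + 11(1−y); from Wait it is y + 15(1−y).
Setting these equal: −6y + 11 = −14y + 15, so y = 1/2.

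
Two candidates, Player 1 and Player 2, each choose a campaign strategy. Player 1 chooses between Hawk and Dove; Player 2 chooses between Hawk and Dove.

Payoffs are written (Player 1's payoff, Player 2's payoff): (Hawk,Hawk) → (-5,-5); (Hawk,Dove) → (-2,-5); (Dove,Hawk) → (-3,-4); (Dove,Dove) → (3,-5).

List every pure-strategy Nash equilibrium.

(Dove, Hawk)

(Hawk, Hawk): Player 1 prefers Dove (-3 > -5) — not an equilibrium.
(Hawk, Dove): Player 1 prefers Dove (3 > -2) — not an equilibrium.
(Dove, Hawk): Player 1 gets -3 ≥ -5 from Hawk, and Player 2 gets -4 ≥ -5 from Dove — Nash equilibrium.
(Dove, Dove): Player 2 prefers Hawk (-4 > -5) — not an equilibrium.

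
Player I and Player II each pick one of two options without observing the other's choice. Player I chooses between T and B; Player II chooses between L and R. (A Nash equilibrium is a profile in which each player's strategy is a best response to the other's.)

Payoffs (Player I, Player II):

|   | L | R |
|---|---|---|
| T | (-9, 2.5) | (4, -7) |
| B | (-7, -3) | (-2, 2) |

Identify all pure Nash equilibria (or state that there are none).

none

(T, L): Player I prefers B (-7 > -9) — not an equilibrium.
(T, R): Player II prefers L (2.5 > -7) — not an equilibrium.
(B, L): Player II prefers R (2 > -3) — not an equilibrium.
(B, R): Player I prefers T (4 > -2) — not an equilibrium.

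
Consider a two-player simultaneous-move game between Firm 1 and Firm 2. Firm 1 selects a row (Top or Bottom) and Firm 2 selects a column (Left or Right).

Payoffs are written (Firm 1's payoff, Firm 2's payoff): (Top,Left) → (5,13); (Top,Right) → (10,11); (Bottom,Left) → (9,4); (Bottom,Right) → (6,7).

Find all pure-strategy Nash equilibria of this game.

none

(Top, Left): Firm 1 prefers Bottom (9 > 5) — not an equilibrium.
(Top, Right): Firm 2 prefers Left (13 > 11) — not an equilibrium.
(Bottom, Left): Firm 2 prefers Right (7 > 4) — not an equilibrium.
(Bottom, Right): Firm 1 prefers Top (10 > 6) — not an equilibrium.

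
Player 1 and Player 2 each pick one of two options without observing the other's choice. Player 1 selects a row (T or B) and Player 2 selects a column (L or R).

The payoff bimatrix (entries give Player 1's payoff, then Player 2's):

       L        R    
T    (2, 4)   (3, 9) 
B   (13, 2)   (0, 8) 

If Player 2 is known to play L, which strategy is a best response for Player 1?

B

Against L, Player 1 earns 2 from T and 13 from B.
So B is the best response.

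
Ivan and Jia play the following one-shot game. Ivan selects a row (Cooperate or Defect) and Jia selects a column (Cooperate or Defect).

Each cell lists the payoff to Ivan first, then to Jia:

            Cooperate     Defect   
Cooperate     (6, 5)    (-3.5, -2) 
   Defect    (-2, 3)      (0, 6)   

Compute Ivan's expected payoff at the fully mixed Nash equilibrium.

First find y, the probability Jia plays Cooperate, from Ivan's indifference between Cooperate and Defect: 6y − 3.5(1−y) = −2y, giving y = 7/23.
Since Ivan is indifferent in equilibrium, Ivan's expected payoff equals the payoff from either row against (7/23, 16/23). Using Cooperate: 6(7/23) − 3.5(16/23) = -14/23.

-14/23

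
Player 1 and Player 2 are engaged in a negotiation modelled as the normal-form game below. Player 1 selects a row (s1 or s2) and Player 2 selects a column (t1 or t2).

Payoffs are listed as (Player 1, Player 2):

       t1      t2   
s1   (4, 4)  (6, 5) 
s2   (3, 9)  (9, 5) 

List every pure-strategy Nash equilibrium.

(s1, t1): Player 2 prefers t2 (5 > 4) — not an equilibrium.
(s1, t2): Player 1 prefers s2 (9 > 6) — not an equilibrium.
(s2, t1): Player 1 prefers s1 (4 > 3) — not an equilibrium.
(s2, t2): Player 2 prefers t1 (9 > 5) — not an equilibrium.

none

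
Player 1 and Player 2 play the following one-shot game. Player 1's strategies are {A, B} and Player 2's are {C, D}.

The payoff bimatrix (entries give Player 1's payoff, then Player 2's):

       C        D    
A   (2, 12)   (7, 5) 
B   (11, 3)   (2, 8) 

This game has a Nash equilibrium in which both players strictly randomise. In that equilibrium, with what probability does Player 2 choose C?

Let q be the probability that Player 2 plays C. In a completely mixed equilibrium, Player 1 must be indifferent between A and B.
Player 1's expected payoff from A is 2q + 7(1−q); from B it is 11q + 2(1−q).
Setting these equal: −5q + 7 = 9q + 2, so q = 5/14.

5/14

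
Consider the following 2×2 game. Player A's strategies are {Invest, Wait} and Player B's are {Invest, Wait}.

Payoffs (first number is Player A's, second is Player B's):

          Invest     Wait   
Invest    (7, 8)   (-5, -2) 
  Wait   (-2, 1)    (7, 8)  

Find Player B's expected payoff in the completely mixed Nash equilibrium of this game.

First find p, the probability Player A plays Invest, from Player B's indifference between Invest and Wait: 8p + (1−p) = −2p + 8(1−p), giving p = 7/17.
Since Player B is indifferent in equilibrium, Player B's expected payoff equals the payoff from either column against (7/17, 10/17). Using Invest: 8(7/17) + (10/17) = 66/17.

66/17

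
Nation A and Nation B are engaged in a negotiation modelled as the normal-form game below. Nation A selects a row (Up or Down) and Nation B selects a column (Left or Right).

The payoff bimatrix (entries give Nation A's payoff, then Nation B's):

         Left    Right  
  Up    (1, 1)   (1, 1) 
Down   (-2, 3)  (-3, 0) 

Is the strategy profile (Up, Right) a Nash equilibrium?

Yes

At (Up, Right), Nation A earns 1; switching to Down would give -3, so Nation A has no profitable deviation.
Nation B earns 1; switching to Left would give 1, so Nation B has no profitable deviation.
Neither player can gain by a unilateral deviation, so this profile is a Nash equilibrium.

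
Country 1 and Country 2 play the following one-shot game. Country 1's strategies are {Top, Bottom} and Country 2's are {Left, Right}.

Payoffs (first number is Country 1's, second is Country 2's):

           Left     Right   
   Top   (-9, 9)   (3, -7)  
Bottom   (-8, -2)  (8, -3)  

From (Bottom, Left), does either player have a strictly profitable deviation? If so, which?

Country 1 at (Bottom, Left) earns -8; deviating to Top yields -9 — not better.
Country 2 earns -2; deviating to Right yields -3 — not better.
Neither player can strictly improve; the profile is a Nash equilibrium.

Neither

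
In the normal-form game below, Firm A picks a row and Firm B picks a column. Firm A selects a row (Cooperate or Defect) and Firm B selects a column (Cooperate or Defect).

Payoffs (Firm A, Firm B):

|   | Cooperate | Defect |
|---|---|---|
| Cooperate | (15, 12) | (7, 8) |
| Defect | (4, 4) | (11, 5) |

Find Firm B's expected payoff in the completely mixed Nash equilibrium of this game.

28/5

First find p, the probability Firm A plays Cooperate, from Firm B's indifference between Cooperate and Defect: 12p + 4(1−p) = 8p + 5(1−p), giving p = 1/5.
Since Firm B is indifferent in equilibrium, Firm B's expected payoff equals the payoff from either column against (1/5, 4/5). Using Cooperate: 12(1/5) + 4(4/5) = 28/5.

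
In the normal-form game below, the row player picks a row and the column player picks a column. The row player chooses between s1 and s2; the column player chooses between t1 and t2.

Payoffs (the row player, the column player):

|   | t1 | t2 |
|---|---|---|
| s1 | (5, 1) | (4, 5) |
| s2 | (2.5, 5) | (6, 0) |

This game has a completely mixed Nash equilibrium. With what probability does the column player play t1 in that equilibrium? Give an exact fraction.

Let c be the probability that the column player plays t1. In a completely mixed equilibrium, the row player must be indifferent between s1 and s2.
The row player's expected payoff from s1 is 5c + 4(1−c); from s2 it is 2.5c + 6(1−c).
Setting these equal: c + 4 = −3.5c + 6, so c = 4/9.

4/9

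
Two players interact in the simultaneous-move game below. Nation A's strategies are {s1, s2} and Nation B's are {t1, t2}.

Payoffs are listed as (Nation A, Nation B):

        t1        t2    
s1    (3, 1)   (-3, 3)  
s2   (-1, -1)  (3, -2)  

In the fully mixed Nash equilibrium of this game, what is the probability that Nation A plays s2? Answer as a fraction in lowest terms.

2/3

Let p be the probability that Nation A plays s1. In a completely mixed equilibrium, Nation B must be indifferent between t1 and t2.
Nation B's expected payoff from t1 is p − (1−p); from t2 it is 3p − 2(1−p).
Setting these equal: 2p − 1 = 5p − 2, so p = 1/3.
Therefore Nation A plays s2 with probability 1 − 1/3 = 2/3.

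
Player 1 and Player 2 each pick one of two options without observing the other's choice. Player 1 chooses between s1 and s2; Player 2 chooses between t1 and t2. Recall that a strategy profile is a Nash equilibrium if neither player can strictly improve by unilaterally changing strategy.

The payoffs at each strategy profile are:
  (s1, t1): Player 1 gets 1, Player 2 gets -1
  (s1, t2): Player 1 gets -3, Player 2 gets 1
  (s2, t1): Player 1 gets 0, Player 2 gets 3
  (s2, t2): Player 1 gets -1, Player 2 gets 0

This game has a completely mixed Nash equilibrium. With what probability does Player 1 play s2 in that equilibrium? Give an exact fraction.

2/5

Let p be the probability that Player 1 plays s1. In a completely mixed equilibrium, Player 2 must be indifferent between t1 and t2.
Player 2's expected payoff from t1 is −p + 3(1−p); from t2 it is p.
Setting these equal: −4p + 3 = p, so p = 3/5.
Therefore Player 1 plays s2 with probability 1 − 3/5 = 2/5.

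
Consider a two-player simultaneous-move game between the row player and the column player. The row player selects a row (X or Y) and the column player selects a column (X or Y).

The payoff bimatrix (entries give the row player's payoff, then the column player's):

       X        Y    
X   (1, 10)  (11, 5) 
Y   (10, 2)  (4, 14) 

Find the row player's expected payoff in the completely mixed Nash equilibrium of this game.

53/8

First find q, the probability the column player plays X, from the row player's indifference between X and Y: q + 11(1−q) = 10q + 4(1−q), giving q = 7/16.
Since the row player is indifferent in equilibrium, the row player's expected payoff equals the payoff from either row against (7/16, 9/16). Using X: (7/16) + 11(9/16) = 53/8.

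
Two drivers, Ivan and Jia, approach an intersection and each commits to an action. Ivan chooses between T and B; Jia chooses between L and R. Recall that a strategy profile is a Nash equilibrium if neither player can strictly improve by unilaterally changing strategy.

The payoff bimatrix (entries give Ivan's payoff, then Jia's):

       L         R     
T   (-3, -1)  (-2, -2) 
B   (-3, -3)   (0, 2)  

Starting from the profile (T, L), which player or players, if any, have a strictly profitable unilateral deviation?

Ivan at (T, L) earns -3; deviating to B yields -3 — not better.
Jia earns -1; deviating to R yields -2 — not better.
Neither player can strictly improve; the profile is a Nash equilibrium.

Neither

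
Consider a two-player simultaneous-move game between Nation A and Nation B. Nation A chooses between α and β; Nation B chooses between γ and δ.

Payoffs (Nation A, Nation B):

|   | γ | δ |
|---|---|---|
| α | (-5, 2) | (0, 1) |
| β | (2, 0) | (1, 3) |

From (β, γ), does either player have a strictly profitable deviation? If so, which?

Nation A at (β, γ) earns 2; deviating to α yields -5 — not better.
Nation B earns 0; deviating to δ yields 3 — a strict improvement.
Only Nation B has a strictly profitable deviation.

Nation B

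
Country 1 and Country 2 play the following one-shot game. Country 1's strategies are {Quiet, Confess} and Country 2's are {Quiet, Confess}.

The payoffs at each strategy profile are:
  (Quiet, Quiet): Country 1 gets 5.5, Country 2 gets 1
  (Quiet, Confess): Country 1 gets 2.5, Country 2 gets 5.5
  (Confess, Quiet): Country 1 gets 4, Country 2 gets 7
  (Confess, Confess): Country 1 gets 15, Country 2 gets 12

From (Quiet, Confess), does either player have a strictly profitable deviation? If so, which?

Country 1 at (Quiet, Confess) earns 2.5; deviating to Confess yields 15 — a strict improvement.
Country 2 earns 5.5; deviating to Quiet yields 1 — not better.
Only Country 1 has a strictly profitable deviation.

Country 1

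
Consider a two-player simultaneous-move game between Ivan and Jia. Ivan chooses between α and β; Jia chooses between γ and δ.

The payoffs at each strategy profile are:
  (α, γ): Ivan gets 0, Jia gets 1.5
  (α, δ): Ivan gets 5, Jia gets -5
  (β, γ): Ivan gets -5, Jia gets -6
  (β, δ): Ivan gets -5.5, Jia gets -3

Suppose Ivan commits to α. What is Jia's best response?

Against α, Jia earns 1.5 from γ and -5 from δ.
So γ is the best response.

γ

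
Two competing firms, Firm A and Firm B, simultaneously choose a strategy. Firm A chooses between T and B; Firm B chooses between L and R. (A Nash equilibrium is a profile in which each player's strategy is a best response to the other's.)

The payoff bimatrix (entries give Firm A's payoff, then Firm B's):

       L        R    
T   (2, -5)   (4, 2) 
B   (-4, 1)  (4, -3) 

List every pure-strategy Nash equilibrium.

(T, L): Firm B prefers R (2 > -5) — not an equilibrium.
(T, R): Firm A gets 4 ≥ 4 from B, and Firm B gets 2 ≥ -5 from L — Nash equilibrium.
(B, L): Firm A prefers T (2 > -4) — not an equilibrium.
(B, R): Firm B prefers L (1 > -3) — not an equilibrium.

(T, R)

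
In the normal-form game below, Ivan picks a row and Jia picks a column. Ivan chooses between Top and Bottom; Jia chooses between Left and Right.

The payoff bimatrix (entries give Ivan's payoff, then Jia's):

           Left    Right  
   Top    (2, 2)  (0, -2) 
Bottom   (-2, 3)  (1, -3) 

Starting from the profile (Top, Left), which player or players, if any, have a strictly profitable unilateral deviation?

Neither

Ivan at (Top, Left) earns 2; deviating to Bottom yields -2 — not better.
Jia earns 2; deviating to Right yields -2 — not better.
Neither player can strictly improve; the profile is a Nash equilibrium.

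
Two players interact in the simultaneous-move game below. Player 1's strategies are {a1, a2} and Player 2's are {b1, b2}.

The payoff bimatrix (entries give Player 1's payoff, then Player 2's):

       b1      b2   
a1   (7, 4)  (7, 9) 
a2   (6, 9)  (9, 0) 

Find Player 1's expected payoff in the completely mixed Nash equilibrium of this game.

7

First find y, the probability Player 2 plays b1, from Player 1's indifference between a1 and a2: 7y + 7(1−y) = 6y + 9(1−y), giving y = 2/3.
Since Player 1 is indifferent in equilibrium, Player 1's expected payoff equals the payoff from either row against (2/3, 1/3). Using a1: 7(2/3) + 7(1/3) = 7.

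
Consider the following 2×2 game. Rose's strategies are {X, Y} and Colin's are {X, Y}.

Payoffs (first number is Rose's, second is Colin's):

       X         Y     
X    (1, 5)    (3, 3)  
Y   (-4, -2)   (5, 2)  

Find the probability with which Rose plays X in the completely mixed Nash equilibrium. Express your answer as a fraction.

2/3

Let r be the probability that Rose plays X. In a completely mixed equilibrium, Colin must be indifferent between X and Y.
Colin's expected payoff from X is 5r − 2(1−r); from Y it is 3r + 2(1−r).
Setting these equal: 7r − 2 = r + 2, so r = 2/3.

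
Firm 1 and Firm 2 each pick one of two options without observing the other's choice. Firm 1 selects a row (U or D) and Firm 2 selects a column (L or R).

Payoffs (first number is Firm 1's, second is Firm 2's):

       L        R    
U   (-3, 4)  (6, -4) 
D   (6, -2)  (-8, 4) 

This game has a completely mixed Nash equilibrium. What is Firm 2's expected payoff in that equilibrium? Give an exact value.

4/7

First find x, the probability Firm 1 plays U, from Firm 2's indifference between L and R: 4x − 2(1−x) = −4x + 4(1−x), giving x = 3/7.
Since Firm 2 is indifferent in equilibrium, Firm 2's expected payoff equals the payoff from either column against (3/7, 4/7). Using L: 4(3/7) − 2(4/7) = 4/7.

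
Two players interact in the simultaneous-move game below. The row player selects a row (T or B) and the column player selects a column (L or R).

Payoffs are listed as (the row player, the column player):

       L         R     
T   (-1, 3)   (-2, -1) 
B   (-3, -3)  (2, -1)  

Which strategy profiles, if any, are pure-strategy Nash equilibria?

(T, L) and (B, R)

(T, L): the row player gets -1 ≥ -3 from B, and the column player gets 3 ≥ -1 from R — Nash equilibrium.
(T, R): the row player prefers B (2 > -2); the column player prefers L (3 > -1) — not an equilibrium.
(B, L): the row player prefers T (-1 > -3); the column player prefers R (-1 > -3) — not an equilibrium.
(B, R): the row player gets 2 ≥ -2 from T, and the column player gets -1 ≥ -3 from L — Nash equilibrium.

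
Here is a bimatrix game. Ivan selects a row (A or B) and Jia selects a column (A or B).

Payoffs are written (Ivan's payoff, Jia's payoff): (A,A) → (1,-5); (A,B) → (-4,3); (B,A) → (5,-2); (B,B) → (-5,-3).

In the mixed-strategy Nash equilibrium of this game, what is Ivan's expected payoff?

First find y, the probability Jia plays A, from Ivan's indifference between A and B: y − 4(1−y) = 5y − 5(1−y), giving y = 1/5.
Since Ivan is indifferent in equilibrium, Ivan's expected payoff equals the payoff from either row against (1/5, 4/5). Using A: (1/5) − 4(4/5) = -3.

-3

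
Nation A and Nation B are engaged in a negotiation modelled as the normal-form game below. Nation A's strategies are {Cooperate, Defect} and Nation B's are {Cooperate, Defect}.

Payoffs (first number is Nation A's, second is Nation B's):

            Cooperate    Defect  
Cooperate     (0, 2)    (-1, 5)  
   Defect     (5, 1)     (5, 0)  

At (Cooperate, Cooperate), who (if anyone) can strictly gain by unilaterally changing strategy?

Nation A at (Cooperate, Cooperate) earns 0; deviating to Defect yields 5 — a strict improvement.
Nation B earns 2; deviating to Defect yields 5 — a strict improvement.
Both Nation A and Nation B have strictly profitable deviations.

Both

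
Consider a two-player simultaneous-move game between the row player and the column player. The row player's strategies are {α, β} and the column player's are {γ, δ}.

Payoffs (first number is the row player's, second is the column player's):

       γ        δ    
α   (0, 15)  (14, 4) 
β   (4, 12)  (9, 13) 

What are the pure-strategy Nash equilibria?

none

(α, γ): the row player prefers β (4 > 0) — not an equilibrium.
(α, δ): the column player prefers γ (15 > 4) — not an equilibrium.
(β, γ): the column player prefers δ (13 > 12) — not an equilibrium.
(β, δ): the row player prefers α (14 > 9) — not an equilibrium.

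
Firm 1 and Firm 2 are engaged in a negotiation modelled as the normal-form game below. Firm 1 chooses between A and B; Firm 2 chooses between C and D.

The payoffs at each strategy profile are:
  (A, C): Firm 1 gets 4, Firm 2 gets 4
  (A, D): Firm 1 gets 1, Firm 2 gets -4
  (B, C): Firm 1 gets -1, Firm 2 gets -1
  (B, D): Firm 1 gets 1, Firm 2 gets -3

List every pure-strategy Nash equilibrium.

(A, C): Firm 1 gets 4 ≥ -1 from B, and Firm 2 gets 4 ≥ -4 from D — Nash equilibrium.
(A, D): Firm 2 prefers C (4 > -4) — not an equilibrium.
(B, C): Firm 1 prefers A (4 > -1) — not an equilibrium.
(B, D): Firm 2 prefers C (-1 > -3) — not an equilibrium.

(A, C)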